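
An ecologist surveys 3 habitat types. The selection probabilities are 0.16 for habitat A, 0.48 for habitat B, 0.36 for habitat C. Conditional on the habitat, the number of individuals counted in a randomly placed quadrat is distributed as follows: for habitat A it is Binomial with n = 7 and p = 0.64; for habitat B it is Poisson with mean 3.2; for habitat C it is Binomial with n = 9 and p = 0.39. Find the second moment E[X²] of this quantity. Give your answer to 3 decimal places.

15.127

For each component E[X²] = Var + (mean)², giving A: 21.6832; B: 13.44; C: 14.4612.
Overall E[X²] = 0.16·21.6832 + 0.48·13.44 + 0.36·14.4612 = 15.1265.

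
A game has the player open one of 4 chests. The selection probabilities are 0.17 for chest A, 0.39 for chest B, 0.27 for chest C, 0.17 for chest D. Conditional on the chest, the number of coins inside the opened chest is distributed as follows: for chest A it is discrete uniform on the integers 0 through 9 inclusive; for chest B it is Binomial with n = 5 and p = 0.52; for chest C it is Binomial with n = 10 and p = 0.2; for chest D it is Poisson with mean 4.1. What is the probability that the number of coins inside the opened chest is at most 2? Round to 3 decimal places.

Conditional on each chest, P(X ≤ 2): A: 0.3; B: 0.46254; C: 0.6778; D: 0.223814.
By total probability, P(X ≤ 2) = 0.17·0.3 + 0.39·0.46254 + 0.27·0.6778 + 0.17·0.223814 = 0.452445.

0.452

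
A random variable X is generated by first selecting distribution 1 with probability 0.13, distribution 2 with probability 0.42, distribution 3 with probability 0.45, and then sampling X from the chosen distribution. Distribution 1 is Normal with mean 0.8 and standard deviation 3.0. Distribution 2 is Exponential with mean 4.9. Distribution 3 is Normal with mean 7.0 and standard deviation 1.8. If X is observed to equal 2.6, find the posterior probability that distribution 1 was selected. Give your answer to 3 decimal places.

Likelihoods f(2.6 | ·): 1: 0.111075; 2: 0.12005; 3: 0.0111716.
Posterior ∝ prior × likelihood. Numerator for 1: 0.13·0.111075 = 0.0144397.
Normalizing constant: 0.13·0.111075 + 0.42·0.12005 + 0.45·0.0111716 = 0.0698879.
P(1 | observation) = 0.0144397 / 0.0698879 = 0.206613.

0.207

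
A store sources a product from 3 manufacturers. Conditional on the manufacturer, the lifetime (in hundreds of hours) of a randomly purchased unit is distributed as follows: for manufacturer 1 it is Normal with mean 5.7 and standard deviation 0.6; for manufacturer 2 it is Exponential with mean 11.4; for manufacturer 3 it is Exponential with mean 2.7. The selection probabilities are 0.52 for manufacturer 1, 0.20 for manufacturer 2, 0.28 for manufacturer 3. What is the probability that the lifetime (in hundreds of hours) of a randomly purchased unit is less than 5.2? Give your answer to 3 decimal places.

Conditional on each manufacturer, P(X < 5.2): 1: 0.202328; 2: 0.366275; 3: 0.854259.
By total probability, P(X < 5.2) = 0.52·0.202328 + 0.2·0.366275 + 0.28·0.854259 = 0.417658.

0.418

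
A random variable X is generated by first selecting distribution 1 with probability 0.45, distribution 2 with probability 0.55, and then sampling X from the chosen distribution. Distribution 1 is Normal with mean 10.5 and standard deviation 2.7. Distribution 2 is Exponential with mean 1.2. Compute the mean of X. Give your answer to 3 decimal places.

Component means — 1: 10.5; 2: 1.2.
E[X] = 0.45·10.5 + 0.55·1.2 = 5.385.

5.385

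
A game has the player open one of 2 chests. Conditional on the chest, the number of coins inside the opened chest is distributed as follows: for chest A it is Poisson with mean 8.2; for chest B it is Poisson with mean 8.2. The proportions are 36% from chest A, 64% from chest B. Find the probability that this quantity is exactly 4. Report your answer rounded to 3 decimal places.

Conditional on each chest, P(X = 4): A: 0.0517404; B: 0.0517404.
By total probability, P(X = 4) = 0.36·0.0517404 + 0.64·0.0517404 = 0.0517404.

0.052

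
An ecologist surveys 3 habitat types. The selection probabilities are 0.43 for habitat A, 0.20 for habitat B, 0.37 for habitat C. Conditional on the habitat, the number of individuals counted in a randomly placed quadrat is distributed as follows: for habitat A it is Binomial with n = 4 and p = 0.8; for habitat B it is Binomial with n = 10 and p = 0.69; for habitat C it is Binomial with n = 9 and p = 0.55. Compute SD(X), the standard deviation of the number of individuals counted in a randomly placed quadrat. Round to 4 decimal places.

1.8636

Per component, A: μ=3.2, E[X²]=10.88; B: μ=6.9, E[X²]=49.749; C: μ=4.95, E[X²]=26.73.
E[X] = 0.43·3.2 + 0.2·6.9 + 0.37·4.95 = 4.5875.
E[X²] = 0.43·10.88 + 0.2·49.749 + 0.37·26.73 = 24.5183.
Var(X) = E[X²] − (E[X])² = 24.5183 − 21.0452 = 3.47314.
SD(X) = √3.47314 = 1.86364.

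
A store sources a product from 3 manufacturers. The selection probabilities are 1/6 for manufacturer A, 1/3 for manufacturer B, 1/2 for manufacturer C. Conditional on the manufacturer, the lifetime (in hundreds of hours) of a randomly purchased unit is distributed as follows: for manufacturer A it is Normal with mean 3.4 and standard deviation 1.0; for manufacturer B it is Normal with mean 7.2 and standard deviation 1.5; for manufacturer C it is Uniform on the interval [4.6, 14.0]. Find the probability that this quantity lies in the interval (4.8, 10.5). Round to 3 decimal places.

Conditional on each manufacturer, P(4.8 < X < 10.5): A: 0.0807567; B: 0.931297; C: 0.606383.
By total probability, P(4.8 < X < 10.5) = 0.166667·0.0807567 + 0.333333·0.931297 + 0.5·0.606383 = 0.627083.

0.627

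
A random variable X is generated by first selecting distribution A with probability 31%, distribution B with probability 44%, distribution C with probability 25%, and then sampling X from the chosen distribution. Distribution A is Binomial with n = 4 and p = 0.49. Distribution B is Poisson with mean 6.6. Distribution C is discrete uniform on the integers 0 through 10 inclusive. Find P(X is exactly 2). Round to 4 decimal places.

0.1519

Conditional on each component, P(X = 2): A: 0.3747; B: 0.0296288; C: 0.0909091.
By total probability, P(X = 2) = 0.31·0.3747 + 0.44·0.0296288 + 0.25·0.0909091 = 0.151921.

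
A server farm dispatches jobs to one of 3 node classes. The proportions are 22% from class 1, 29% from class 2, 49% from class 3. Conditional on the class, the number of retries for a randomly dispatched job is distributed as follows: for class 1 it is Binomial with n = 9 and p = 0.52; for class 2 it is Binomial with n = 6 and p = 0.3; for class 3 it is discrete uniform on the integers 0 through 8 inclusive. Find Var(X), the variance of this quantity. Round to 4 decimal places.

Per component, 1: μ=4.68, E[X²]=24.1488; 2: μ=1.8, E[X²]=4.5; 3: μ=4, E[X²]=22.6667.
E[X] = 0.22·4.68 + 0.29·1.8 + 0.49·4 = 3.5116.
E[X²] = 0.22·24.1488 + 0.29·4.5 + 0.49·22.6667 = 17.7244.
Var(X) = E[X²] − (E[X])² = 17.7244 − 12.3313 = 5.39307.

5.3931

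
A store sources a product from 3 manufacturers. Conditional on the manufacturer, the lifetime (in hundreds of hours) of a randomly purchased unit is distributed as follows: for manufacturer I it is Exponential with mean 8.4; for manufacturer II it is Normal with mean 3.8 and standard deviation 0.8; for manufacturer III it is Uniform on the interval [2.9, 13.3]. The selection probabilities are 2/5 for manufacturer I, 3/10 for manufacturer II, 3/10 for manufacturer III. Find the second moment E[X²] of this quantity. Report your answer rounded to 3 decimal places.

83.359

For each component E[X²] = Var + (mean)², giving I: 141.12; II: 15.08; III: 74.6233.
Overall E[X²] = 0.4·141.12 + 0.3·15.08 + 0.3·74.6233 = 83.359.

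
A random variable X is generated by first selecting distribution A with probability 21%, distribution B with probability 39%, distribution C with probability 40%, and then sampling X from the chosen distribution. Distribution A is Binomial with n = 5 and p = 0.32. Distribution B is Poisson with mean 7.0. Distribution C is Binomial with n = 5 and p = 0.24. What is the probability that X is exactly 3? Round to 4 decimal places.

Conditional on each component, P(X = 3): A: 0.151519; B: 0.0521293; C: 0.0798474.
By total probability, P(X = 3) = 0.21·0.151519 + 0.39·0.0521293 + 0.4·0.0798474 = 0.0840884.

0.0841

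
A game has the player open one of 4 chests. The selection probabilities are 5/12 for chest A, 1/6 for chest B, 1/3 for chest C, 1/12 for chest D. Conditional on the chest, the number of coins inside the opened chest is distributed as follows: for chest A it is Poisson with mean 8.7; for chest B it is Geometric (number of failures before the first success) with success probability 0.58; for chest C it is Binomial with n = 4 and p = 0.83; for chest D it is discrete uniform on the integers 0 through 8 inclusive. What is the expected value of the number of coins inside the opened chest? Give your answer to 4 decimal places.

5.1857

Component means — A: 8.7; B: 0.724138; C: 3.32; D: 4.
E[X] = 0.416667·8.7 + 0.166667·0.724138 + 0.333333·3.32 + 0.0833333·4 = 5.18569.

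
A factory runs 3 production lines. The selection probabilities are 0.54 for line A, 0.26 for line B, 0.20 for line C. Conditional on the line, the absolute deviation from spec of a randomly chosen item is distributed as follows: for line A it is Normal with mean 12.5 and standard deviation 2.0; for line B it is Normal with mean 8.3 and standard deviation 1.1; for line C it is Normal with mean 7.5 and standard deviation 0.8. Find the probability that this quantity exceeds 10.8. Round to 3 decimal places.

0.436

Conditional on each line, P(X > 10.8): A: 0.802337; B: 0.0115213; C: 1.85367e-05.
By total probability, P(X > 10.8) = 0.54·0.802337 + 0.26·0.0115213 + 0.2·1.85367e-05 = 0.436261.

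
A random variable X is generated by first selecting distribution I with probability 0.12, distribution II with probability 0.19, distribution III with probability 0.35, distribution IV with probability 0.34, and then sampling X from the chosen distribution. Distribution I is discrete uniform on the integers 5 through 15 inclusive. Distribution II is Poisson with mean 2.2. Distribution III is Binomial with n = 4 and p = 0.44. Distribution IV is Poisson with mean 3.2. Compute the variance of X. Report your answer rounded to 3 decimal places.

Per component, I: μ=10, E[X²]=110; II: μ=2.2, E[X²]=7.04; III: μ=1.76, E[X²]=4.0832; IV: μ=3.2, E[X²]=13.44.
E[X] = 0.12·10 + 0.19·2.2 + 0.35·1.76 + 0.34·3.2 = 3.322.
E[X²] = 0.12·110 + 0.19·7.04 + 0.35·4.0832 + 0.34·13.44 = 20.5363.
Var(X) = E[X²] − (E[X])² = 20.5363 − 11.0357 = 9.50064.

9.501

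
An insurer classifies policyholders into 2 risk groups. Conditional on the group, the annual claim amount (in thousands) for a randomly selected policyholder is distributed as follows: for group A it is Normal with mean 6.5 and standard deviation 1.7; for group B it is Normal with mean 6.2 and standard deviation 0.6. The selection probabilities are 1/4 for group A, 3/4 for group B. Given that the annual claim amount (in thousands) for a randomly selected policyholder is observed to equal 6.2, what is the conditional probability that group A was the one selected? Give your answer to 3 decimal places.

0.104

Likelihoods f(6.2 | ·): A: 0.231046; B: 0.664904.
Posterior ∝ prior × likelihood. Numerator for A: 0.25·0.231046 = 0.0577615.
Normalizing constant: 0.25·0.231046 + 0.75·0.664904 = 0.556439.
P(A | observation) = 0.0577615 / 0.556439 = 0.103806.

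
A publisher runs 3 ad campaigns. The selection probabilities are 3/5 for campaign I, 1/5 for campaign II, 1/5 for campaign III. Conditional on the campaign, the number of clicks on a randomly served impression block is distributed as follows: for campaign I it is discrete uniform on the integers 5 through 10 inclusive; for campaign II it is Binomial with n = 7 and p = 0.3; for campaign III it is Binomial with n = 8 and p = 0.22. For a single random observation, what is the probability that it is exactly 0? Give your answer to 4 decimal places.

0.0439

Conditional on each campaign, P(X = 0): I: 0; II: 0.0823543; III: 0.137011.
By total probability, P(X = 0) = 0.6·0 + 0.2·0.0823543 + 0.2·0.137011 = 0.0438731.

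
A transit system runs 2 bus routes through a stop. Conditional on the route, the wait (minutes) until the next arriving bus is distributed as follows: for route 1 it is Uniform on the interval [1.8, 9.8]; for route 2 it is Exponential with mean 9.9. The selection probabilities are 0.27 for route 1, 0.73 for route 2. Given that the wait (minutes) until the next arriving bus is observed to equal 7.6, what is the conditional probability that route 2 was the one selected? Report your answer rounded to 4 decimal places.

0.5035

Likelihoods f(7.6 | ·): 1: 0.125; 2: 0.0468778.
Posterior ∝ prior × likelihood. Numerator for 2: 0.73·0.0468778 = 0.0342208.
Normalizing constant: 0.27·0.125 + 0.73·0.0468778 = 0.0679708.
P(2 | observation) = 0.0342208 / 0.0679708 = 0.503463.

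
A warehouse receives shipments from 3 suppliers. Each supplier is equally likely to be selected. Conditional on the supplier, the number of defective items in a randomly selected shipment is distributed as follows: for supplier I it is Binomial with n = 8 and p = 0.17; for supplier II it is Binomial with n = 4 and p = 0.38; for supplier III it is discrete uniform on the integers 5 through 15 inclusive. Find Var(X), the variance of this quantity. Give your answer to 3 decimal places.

20.311

Per component, I: μ=1.36, E[X²]=2.9784; II: μ=1.52, E[X²]=3.2528; III: μ=10, E[X²]=110.
E[X] = 0.333333·1.36 + 0.333333·1.52 + 0.333333·10 = 4.29333.
E[X²] = 0.333333·2.9784 + 0.333333·3.2528 + 0.333333·110 = 38.7437.
Var(X) = E[X²] − (E[X])² = 38.7437 − 18.4327 = 20.311.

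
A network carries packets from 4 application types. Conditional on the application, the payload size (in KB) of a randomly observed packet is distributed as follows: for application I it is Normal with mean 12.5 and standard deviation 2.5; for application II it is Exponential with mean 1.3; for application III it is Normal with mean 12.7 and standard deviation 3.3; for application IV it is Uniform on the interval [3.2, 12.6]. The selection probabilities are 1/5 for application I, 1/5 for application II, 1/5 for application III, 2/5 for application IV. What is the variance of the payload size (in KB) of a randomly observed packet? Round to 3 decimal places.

Per component, I: μ=12.5, E[X²]=162.5; II: μ=1.3, E[X²]=3.38; III: μ=12.7, E[X²]=172.18; IV: μ=7.9, E[X²]=69.7733.
E[X] = 0.2·12.5 + 0.2·1.3 + 0.2·12.7 + 0.4·7.9 = 8.46.
E[X²] = 0.2·162.5 + 0.2·3.38 + 0.2·172.18 + 0.4·69.7733 = 95.5213.
Var(X) = E[X²] − (E[X])² = 95.5213 − 71.5716 = 23.9497.

23.950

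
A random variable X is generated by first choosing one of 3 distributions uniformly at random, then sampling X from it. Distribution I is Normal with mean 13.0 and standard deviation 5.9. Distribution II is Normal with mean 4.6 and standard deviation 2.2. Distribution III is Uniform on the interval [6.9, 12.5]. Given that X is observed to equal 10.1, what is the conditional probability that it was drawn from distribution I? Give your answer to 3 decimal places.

0.243

Likelihoods f(10.1 | ·): I: 0.0599233; II: 0.00796741; III: 0.178571.
Posterior ∝ prior × likelihood. Numerator for I: 0.333333·0.0599233 = 0.0199744.
Normalizing constant: 0.333333·0.0599233 + 0.333333·0.00796741 + 0.333333·0.178571 = 0.0821541.
P(I | observation) = 0.0199744 / 0.0821541 = 0.243134.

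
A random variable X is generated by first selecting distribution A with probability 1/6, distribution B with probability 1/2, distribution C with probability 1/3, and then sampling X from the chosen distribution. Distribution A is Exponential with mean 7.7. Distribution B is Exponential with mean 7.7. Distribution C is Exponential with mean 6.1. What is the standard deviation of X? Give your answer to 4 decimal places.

7.2456

Per component, A: μ=7.7, E[X²]=118.58; B: μ=7.7, E[X²]=118.58; C: μ=6.1, E[X²]=74.42.
E[X] = 0.166667·7.7 + 0.5·7.7 + 0.333333·6.1 = 7.16667.
E[X²] = 0.166667·118.58 + 0.5·118.58 + 0.333333·74.42 = 103.86.
Var(X) = E[X²] − (E[X])² = 103.86 − 51.3611 = 52.4989.
SD(X) = √52.4989 = 7.24561.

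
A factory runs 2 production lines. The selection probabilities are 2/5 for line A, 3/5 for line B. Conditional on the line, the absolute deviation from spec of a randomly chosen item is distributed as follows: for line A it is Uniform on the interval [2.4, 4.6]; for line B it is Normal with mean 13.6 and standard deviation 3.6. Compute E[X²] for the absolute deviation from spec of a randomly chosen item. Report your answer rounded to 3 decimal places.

123.813

For each component E[X²] = Var + (mean)², giving A: 12.6533; B: 197.92.
Overall E[X²] = 0.4·12.6533 + 0.6·197.92 = 123.813.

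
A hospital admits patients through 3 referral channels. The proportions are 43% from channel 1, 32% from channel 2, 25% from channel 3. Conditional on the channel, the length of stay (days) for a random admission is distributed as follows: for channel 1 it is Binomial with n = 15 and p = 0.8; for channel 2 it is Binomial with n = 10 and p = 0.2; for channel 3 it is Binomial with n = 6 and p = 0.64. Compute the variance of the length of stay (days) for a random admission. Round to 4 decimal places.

Per component, 1: μ=12, E[X²]=146.4; 2: μ=2, E[X²]=5.6; 3: μ=3.84, E[X²]=16.128.
E[X] = 0.43·12 + 0.32·2 + 0.25·3.84 = 6.76.
E[X²] = 0.43·146.4 + 0.32·5.6 + 0.25·16.128 = 68.776.
Var(X) = E[X²] − (E[X])² = 68.776 − 45.6976 = 23.0784.

23.0784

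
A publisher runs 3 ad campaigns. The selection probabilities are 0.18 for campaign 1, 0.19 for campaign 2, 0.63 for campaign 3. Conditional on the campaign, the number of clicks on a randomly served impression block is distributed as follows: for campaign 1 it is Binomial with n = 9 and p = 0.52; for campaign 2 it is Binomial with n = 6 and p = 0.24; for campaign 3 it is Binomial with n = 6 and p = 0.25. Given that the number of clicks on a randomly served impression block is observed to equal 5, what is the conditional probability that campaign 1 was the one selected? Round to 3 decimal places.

Likelihoods P(X=5 | ·): 1: 0.254303; 2: 0.00363096; 3: 0.00439453.
Posterior ∝ prior × likelihood. Numerator for 1: 0.18·0.254303 = 0.0457746.
Normalizing constant: 0.18·0.254303 + 0.19·0.00363096 + 0.63·0.00439453 = 0.0492331.
P(1 | observation) = 0.0457746 / 0.0492331 = 0.929754.

0.930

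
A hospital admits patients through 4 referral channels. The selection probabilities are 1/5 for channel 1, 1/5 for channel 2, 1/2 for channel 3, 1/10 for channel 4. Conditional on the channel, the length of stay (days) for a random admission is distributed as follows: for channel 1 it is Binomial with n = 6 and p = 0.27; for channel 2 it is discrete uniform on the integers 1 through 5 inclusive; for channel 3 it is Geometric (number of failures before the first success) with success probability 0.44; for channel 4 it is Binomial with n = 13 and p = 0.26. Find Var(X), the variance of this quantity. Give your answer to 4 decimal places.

3.0064

Per component, 1: μ=1.62, E[X²]=3.807; 2: μ=3, E[X²]=11; 3: μ=1.27273, E[X²]=4.5124; 4: μ=3.38, E[X²]=13.9256.
E[X] = 0.2·1.62 + 0.2·3 + 0.5·1.27273 + 0.1·3.38 = 1.89836.
E[X²] = 0.2·3.807 + 0.2·11 + 0.5·4.5124 + 0.1·13.9256 = 6.61016.
Var(X) = E[X²] − (E[X])² = 6.61016 − 3.60378 = 3.00637.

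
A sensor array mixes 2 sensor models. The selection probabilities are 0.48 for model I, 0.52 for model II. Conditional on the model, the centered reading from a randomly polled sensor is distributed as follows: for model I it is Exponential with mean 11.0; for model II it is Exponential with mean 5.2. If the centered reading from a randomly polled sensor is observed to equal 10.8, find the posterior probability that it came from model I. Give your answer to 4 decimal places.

0.5661

Likelihoods f(10.8 | ·): I: 0.0340572; II: 0.0240991.
Posterior ∝ prior × likelihood. Numerator for I: 0.48·0.0340572 = 0.0163475.
Normalizing constant: 0.48·0.0340572 + 0.52·0.0240991 = 0.028879.
P(I | observation) = 0.0163475 / 0.028879 = 0.566068.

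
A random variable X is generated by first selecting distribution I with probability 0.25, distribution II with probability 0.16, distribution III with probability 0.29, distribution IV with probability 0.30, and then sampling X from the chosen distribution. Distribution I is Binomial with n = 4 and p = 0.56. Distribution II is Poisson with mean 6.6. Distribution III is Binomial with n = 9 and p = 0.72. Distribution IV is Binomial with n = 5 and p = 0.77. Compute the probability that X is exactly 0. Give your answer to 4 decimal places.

0.0098

Conditional on each component, P(X = 0): I: 0.037481; II: 0.00136037; III: 1.05785e-05; IV: 0.000643634.
By total probability, P(X = 0) = 0.25·0.037481 + 0.16·0.00136037 + 0.29·1.05785e-05 + 0.3·0.000643634 = 0.00978406.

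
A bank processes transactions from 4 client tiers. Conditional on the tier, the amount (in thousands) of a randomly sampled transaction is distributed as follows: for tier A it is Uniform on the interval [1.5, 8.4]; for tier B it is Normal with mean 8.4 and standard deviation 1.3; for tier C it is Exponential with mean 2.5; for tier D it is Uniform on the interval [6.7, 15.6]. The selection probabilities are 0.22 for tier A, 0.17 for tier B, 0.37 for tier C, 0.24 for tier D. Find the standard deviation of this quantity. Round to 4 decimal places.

4.1428

Per component, A: μ=4.95, E[X²]=28.47; B: μ=8.4, E[X²]=72.25; C: μ=2.5, E[X²]=12.5; D: μ=11.15, E[X²]=130.923.
E[X] = 0.22·4.95 + 0.17·8.4 + 0.37·2.5 + 0.24·11.15 = 6.118.
E[X²] = 0.22·28.47 + 0.17·72.25 + 0.37·12.5 + 0.24·130.923 = 54.5925.
Var(X) = E[X²] − (E[X])² = 54.5925 − 37.4299 = 17.1626.
SD(X) = √17.1626 = 4.14277.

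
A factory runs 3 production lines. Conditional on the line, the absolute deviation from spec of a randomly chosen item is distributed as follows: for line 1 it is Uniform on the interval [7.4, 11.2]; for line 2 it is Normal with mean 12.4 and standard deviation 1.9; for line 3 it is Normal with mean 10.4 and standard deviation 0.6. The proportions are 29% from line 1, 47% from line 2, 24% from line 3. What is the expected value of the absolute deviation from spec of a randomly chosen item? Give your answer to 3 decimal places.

Component means — 1: 9.3; 2: 12.4; 3: 10.4.
E[X] = 0.29·9.3 + 0.47·12.4 + 0.24·10.4 = 11.021.

11.021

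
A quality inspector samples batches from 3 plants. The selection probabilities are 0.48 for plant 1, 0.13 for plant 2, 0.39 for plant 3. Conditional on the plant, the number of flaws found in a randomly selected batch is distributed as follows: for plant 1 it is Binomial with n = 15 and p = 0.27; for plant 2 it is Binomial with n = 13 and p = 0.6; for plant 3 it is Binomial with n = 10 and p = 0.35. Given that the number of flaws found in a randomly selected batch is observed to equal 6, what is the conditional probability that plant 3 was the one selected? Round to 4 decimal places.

Likelihoods P(X=6 | ·): 1: 0.114154; 2: 0.131173; 3: 0.0689098.
Posterior ∝ prior × likelihood. Numerator for 3: 0.39·0.0689098 = 0.0268748.
Normalizing constant: 0.48·0.114154 + 0.13·0.131173 + 0.39·0.0689098 = 0.0987214.
P(3 | observation) = 0.0268748 / 0.0987214 = 0.272229.

0.2722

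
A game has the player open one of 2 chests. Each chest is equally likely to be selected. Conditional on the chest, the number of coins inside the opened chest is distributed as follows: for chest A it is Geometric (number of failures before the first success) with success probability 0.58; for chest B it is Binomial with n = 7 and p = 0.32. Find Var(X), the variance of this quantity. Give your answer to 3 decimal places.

1.960

Per component, A: μ=0.724138, E[X²]=1.77289; B: μ=2.24, E[X²]=6.5408.
E[X] = 0.5·0.724138 + 0.5·2.24 = 1.48207.
E[X²] = 0.5·1.77289 + 0.5·6.5408 = 4.15684.
Var(X) = E[X²] − (E[X])² = 4.15684 − 2.19653 = 1.96032.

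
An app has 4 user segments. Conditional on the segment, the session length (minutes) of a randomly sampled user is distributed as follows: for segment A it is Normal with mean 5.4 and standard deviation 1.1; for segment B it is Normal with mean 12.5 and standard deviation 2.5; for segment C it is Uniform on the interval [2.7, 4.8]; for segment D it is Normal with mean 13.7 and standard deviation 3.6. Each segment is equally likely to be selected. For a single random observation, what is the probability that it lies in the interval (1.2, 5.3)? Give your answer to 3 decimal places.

0.369

Conditional on each segment, P(1.2 < X < 5.3): A: 0.463715; B: 0.00198528; C: 1; D: 0.00955724.
By total probability, P(1.2 < X < 5.3) = 0.25·0.463715 + 0.25·0.00198528 + 0.25·1 + 0.25·0.00955724 = 0.368814.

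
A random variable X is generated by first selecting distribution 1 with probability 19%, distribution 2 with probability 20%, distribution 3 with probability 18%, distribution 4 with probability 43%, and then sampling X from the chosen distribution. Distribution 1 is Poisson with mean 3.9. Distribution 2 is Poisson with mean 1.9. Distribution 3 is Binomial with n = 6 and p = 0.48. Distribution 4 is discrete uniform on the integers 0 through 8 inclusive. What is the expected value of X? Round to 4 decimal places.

3.3594

Component means — 1: 3.9; 2: 1.9; 3: 2.88; 4: 4.
E[X] = 0.19·3.9 + 0.2·1.9 + 0.18·2.88 + 0.43·4 = 3.3594.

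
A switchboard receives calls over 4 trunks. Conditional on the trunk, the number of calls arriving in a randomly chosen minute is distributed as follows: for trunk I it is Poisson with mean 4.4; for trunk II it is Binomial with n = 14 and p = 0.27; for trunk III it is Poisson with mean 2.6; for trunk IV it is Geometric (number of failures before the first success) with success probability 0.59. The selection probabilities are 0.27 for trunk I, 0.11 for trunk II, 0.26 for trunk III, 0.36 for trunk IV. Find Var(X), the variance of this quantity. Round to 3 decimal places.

4.921

Per component, I: μ=4.4, E[X²]=23.76; II: μ=3.78, E[X²]=17.0478; III: μ=2.6, E[X²]=9.36; IV: μ=0.694915, E[X²]=1.66073.
E[X] = 0.27·4.4 + 0.11·3.78 + 0.26·2.6 + 0.36·0.694915 = 2.52997.
E[X²] = 0.27·23.76 + 0.11·17.0478 + 0.26·9.36 + 0.36·1.66073 = 11.3219.
Var(X) = E[X²] − (E[X])² = 11.3219 − 6.40075 = 4.92118.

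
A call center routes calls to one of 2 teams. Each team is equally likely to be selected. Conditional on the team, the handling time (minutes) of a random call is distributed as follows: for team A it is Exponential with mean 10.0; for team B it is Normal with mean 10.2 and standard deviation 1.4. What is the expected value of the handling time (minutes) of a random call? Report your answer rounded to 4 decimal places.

10.1000

Component means — A: 10; B: 10.2.
E[X] = 0.5·10 + 0.5·10.2 = 10.1.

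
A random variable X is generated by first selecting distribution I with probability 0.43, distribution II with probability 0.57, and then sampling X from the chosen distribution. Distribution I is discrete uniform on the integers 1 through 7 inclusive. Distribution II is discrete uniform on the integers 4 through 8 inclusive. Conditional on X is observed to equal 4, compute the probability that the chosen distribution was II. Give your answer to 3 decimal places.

Likelihoods P(X=4 | ·): I: 0.142857; II: 0.2.
Posterior ∝ prior × likelihood. Numerator for II: 0.57·0.2 = 0.114.
Normalizing constant: 0.43·0.142857 + 0.57·0.2 = 0.175429.
P(II | observation) = 0.114 / 0.175429 = 0.649837.

0.650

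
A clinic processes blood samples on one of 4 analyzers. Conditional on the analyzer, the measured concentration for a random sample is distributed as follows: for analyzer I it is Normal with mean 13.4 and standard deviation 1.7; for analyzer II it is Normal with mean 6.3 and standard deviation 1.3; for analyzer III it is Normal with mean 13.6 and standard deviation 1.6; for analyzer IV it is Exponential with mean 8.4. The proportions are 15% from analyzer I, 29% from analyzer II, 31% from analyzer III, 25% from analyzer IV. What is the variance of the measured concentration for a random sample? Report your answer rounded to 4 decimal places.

Per component, I: μ=13.4, E[X²]=182.45; II: μ=6.3, E[X²]=41.38; III: μ=13.6, E[X²]=187.52; IV: μ=8.4, E[X²]=141.12.
E[X] = 0.15·13.4 + 0.29·6.3 + 0.31·13.6 + 0.25·8.4 = 10.153.
E[X²] = 0.15·182.45 + 0.29·41.38 + 0.31·187.52 + 0.25·141.12 = 132.779.
Var(X) = E[X²] − (E[X])² = 132.779 − 103.083 = 29.6955.

29.6955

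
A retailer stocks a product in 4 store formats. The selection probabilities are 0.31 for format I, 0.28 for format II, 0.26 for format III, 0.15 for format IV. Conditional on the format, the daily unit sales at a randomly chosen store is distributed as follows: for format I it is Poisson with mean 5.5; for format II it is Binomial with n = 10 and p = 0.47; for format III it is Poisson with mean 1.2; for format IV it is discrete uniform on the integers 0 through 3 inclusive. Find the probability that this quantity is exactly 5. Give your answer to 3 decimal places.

Conditional on each format, P(X = 5): I: 0.171401; II: 0.241696; III: 0.00624556; IV: 0.
By total probability, P(X = 5) = 0.31·0.171401 + 0.28·0.241696 + 0.26·0.00624556 + 0.15·0 = 0.122433.

0.122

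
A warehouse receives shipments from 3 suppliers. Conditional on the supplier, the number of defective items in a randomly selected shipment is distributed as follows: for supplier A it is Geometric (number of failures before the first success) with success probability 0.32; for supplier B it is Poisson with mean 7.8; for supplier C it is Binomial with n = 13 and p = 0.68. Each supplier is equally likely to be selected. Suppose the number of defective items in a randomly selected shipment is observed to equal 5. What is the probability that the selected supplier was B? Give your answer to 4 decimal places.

0.5950

Likelihoods P(X=5 | ·): A: 0.0465259; B: 0.0985814; C: 0.0205742.
Posterior ∝ prior × likelihood. Numerator for B: 0.333333·0.0985814 = 0.0328605.
Normalizing constant: 0.333333·0.0465259 + 0.333333·0.0985814 + 0.333333·0.0205742 = 0.0552271.
P(B | observation) = 0.0328605 / 0.0552271 = 0.595005.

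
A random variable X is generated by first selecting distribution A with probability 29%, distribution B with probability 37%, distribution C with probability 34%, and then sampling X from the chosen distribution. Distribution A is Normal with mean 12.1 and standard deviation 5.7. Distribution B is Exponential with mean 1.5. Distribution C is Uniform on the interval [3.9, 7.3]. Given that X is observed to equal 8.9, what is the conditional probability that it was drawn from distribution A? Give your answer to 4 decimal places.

0.9637

Likelihoods f(8.9 | ·): A: 0.0597855; B: 0.00176642; C: 0.
Posterior ∝ prior × likelihood. Numerator for A: 0.29·0.0597855 = 0.0173378.
Normalizing constant: 0.29·0.0597855 + 0.37·0.00176642 + 0.34·0 = 0.0179914.
P(A | observation) = 0.0173378 / 0.0179914 = 0.963673.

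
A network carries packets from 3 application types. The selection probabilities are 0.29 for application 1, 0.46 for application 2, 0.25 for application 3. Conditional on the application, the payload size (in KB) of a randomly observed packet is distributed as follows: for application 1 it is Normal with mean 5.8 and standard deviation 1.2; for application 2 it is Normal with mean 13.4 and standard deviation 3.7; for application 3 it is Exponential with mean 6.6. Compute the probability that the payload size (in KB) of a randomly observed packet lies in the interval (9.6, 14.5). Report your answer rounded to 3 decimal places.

0.245

Conditional on each application, P(9.6 < X < 14.5): 1: 0.000770985; 2: 0.464676; 3: 0.122367.
By total probability, P(9.6 < X < 14.5) = 0.29·0.000770985 + 0.46·0.464676 + 0.25·0.122367 = 0.244566.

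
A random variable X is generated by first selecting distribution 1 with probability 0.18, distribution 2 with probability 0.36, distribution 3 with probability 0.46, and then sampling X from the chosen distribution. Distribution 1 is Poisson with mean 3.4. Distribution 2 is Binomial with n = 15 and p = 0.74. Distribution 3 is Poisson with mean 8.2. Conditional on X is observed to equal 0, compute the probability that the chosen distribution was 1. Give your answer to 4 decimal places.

Likelihoods P(X=0 | ·): 1: 0.0333733; 2: 1.67726e-09; 3: 0.000274654.
Posterior ∝ prior × likelihood. Numerator for 1: 0.18·0.0333733 = 0.00600719.
Normalizing constant: 0.18·0.0333733 + 0.36·1.67726e-09 + 0.46·0.000274654 = 0.00613353.
P(1 | observation) = 0.00600719 / 0.00613353 = 0.979402.

0.9794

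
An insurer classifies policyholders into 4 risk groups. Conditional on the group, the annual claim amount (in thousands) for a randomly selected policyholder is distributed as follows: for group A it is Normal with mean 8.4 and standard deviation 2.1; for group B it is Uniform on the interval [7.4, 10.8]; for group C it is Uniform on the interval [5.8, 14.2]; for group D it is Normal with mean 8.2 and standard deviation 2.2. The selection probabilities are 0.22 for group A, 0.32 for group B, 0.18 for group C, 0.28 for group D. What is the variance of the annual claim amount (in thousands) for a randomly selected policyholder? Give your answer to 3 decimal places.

Per component, A: μ=8.4, E[X²]=74.97; B: μ=9.1, E[X²]=83.7733; C: μ=10, E[X²]=105.88; D: μ=8.2, E[X²]=72.08.
E[X] = 0.22·8.4 + 0.32·9.1 + 0.18·10 + 0.28·8.2 = 8.856.
E[X²] = 0.22·74.97 + 0.32·83.7733 + 0.18·105.88 + 0.28·72.08 = 82.5417.
Var(X) = E[X²] − (E[X])² = 82.5417 − 78.4287 = 4.11293.

4.113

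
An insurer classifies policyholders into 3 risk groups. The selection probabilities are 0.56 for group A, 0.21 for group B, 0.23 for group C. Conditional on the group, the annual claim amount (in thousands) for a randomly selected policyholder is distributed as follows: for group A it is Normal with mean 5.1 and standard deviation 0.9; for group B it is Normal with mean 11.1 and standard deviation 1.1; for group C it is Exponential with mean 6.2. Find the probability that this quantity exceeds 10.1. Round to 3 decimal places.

0.217

Conditional on each group, P(X > 10.1): A: 1.38365e-08; B: 0.818349; C: 0.196119.
By total probability, P(X > 10.1) = 0.56·1.38365e-08 + 0.21·0.818349 + 0.23·0.196119 = 0.216961.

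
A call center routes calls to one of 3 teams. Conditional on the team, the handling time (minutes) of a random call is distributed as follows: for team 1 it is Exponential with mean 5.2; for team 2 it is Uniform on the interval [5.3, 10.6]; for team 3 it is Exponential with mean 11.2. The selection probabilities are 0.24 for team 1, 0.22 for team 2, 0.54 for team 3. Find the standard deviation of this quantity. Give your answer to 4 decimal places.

9.0034

Per component, 1: μ=5.2, E[X²]=54.08; 2: μ=7.95, E[X²]=65.5433; 3: μ=11.2, E[X²]=250.88.
E[X] = 0.24·5.2 + 0.22·7.95 + 0.54·11.2 = 9.045.
E[X²] = 0.24·54.08 + 0.22·65.5433 + 0.54·250.88 = 162.874.
Var(X) = E[X²] − (E[X])² = 162.874 − 81.812 = 81.0619.
SD(X) = √81.0619 = 9.00344.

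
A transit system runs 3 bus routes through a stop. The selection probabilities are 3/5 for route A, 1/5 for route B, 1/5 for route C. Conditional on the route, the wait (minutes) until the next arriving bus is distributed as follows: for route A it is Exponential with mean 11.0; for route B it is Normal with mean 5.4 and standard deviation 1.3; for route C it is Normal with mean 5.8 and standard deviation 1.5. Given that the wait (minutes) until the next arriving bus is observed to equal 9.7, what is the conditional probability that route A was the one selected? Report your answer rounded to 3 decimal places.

Likelihoods f(9.7 | ·): A: 0.037639; B: 0.0012918; C: 0.00905531.
Posterior ∝ prior × likelihood. Numerator for A: 0.6·0.037639 = 0.0225834.
Normalizing constant: 0.6·0.037639 + 0.2·0.0012918 + 0.2·0.00905531 = 0.0246528.
P(A | observation) = 0.0225834 / 0.0246528 = 0.916057.

0.916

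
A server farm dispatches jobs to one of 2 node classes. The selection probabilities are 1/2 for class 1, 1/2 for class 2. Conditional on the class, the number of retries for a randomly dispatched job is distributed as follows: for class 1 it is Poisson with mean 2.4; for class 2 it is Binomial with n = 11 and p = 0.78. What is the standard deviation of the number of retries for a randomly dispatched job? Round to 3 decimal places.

3.419

Per component, 1: μ=2.4, E[X²]=8.16; 2: μ=8.58, E[X²]=75.504.
E[X] = 0.5·2.4 + 0.5·8.58 = 5.49.
E[X²] = 0.5·8.16 + 0.5·75.504 = 41.832.
Var(X) = E[X²] − (E[X])² = 41.832 − 30.1401 = 11.6919.
SD(X) = √11.6919 = 3.41934.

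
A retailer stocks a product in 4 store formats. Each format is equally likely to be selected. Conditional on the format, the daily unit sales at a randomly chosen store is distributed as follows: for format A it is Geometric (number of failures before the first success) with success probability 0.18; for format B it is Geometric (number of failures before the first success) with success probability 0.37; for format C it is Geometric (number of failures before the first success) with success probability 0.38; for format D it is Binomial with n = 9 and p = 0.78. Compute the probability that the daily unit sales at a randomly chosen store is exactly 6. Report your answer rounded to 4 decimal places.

0.0752

Conditional on each format, P(X = 6): A: 0.0547212; B: 0.0231337; C: 0.0215841; D: 0.201426.
By total probability, P(X = 6) = 0.25·0.0547212 + 0.25·0.0231337 + 0.25·0.0215841 + 0.25·0.201426 = 0.0752162.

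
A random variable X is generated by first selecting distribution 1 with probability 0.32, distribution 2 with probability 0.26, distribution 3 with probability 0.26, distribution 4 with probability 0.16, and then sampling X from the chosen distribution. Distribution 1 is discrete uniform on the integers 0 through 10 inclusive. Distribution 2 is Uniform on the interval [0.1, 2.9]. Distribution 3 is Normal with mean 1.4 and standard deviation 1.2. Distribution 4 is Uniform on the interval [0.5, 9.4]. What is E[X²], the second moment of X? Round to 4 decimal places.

17.8154

For each component E[X²] = Var + (mean)², giving 1: 35; 2: 2.90333; 3: 3.4; 4: 31.1033.
Overall E[X²] = 0.32·35 + 0.26·2.90333 + 0.26·3.4 + 0.16·31.1033 = 17.8154.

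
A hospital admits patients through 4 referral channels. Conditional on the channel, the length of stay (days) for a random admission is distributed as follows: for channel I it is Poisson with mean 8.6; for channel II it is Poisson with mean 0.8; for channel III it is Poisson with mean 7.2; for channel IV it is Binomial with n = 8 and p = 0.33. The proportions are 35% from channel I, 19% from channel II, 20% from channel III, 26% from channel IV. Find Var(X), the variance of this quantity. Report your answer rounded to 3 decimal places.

Per component, I: μ=8.6, E[X²]=82.56; II: μ=0.8, E[X²]=1.44; III: μ=7.2, E[X²]=59.04; IV: μ=2.64, E[X²]=8.7384.
E[X] = 0.35·8.6 + 0.19·0.8 + 0.2·7.2 + 0.26·2.64 = 5.2884.
E[X²] = 0.35·82.56 + 0.19·1.44 + 0.2·59.04 + 0.26·8.7384 = 43.2496.
Var(X) = E[X²] − (E[X])² = 43.2496 − 27.9672 = 15.2824.

15.282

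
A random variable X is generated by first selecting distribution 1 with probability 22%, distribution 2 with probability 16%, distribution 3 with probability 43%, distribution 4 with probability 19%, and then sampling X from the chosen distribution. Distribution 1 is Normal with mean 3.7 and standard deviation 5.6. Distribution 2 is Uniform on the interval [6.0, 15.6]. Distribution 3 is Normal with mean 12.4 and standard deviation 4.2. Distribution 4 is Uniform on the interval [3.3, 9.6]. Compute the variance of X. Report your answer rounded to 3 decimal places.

29.236

Per component, 1: μ=3.7, E[X²]=45.05; 2: μ=10.8, E[X²]=124.32; 3: μ=12.4, E[X²]=171.4; 4: μ=6.45, E[X²]=44.91.
E[X] = 0.22·3.7 + 0.16·10.8 + 0.43·12.4 + 0.19·6.45 = 9.0995.
E[X²] = 0.22·45.05 + 0.16·124.32 + 0.43·171.4 + 0.19·44.91 = 112.037.
Var(X) = E[X²] − (E[X])² = 112.037 − 82.8009 = 29.2362.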